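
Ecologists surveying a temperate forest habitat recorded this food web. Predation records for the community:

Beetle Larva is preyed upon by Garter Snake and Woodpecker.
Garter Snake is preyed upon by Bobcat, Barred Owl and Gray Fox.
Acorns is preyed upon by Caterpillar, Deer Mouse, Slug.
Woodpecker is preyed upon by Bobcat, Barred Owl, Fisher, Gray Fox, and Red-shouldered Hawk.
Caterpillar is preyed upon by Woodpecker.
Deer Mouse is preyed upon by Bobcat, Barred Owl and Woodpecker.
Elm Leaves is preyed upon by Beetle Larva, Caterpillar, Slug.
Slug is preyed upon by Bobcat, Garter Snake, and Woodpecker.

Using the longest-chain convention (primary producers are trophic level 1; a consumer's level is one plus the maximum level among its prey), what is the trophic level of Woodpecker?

Trophic level 3

Elm Leaves is a producer → level 1.
Slug eats Elm Leaves (level 1); other prey at levels: Acorns 1 → level 2.
Woodpecker eats Slug (level 2); other prey at levels: Caterpillar 2, Beetle Larva 2, Deer Mouse 2 → level 3.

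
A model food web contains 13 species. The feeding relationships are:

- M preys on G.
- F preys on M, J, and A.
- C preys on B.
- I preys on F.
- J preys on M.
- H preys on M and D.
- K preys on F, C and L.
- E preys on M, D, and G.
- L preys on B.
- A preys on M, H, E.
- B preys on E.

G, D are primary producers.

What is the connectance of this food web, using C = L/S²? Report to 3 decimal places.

The web has S = 13 species and L = 20 feeding links.
C = L / S² = 20 / 169 = 0.1183 ≈ 0.118.

C = 0.118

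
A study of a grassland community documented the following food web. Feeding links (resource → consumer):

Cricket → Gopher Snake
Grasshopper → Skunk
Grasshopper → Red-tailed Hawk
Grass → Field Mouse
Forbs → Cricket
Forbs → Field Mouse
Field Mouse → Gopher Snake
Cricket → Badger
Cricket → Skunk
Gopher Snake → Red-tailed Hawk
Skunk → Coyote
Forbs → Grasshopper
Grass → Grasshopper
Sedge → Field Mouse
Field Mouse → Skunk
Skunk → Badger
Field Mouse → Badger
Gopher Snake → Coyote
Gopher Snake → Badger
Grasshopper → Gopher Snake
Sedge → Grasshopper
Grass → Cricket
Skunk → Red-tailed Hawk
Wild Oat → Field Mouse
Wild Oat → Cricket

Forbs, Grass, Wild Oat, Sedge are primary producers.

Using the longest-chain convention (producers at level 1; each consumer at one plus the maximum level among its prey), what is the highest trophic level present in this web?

Producers (level 1): Forbs, Grass, Wild Oat, Sedge.
Forbs → Field Mouse → Gopher Snake → Red-tailed Hawk gives Red-tailed Hawk level 4.
No species has a prey at level 4, so no species reaches level 5.

4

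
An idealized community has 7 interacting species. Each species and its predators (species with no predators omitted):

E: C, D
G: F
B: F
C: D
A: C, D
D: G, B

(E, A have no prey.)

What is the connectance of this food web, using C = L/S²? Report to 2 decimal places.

C = 0.18

The web has S = 7 species and L = 9 feeding links.
C = L / S² = 9 / 49 = 0.1837 ≈ 0.18.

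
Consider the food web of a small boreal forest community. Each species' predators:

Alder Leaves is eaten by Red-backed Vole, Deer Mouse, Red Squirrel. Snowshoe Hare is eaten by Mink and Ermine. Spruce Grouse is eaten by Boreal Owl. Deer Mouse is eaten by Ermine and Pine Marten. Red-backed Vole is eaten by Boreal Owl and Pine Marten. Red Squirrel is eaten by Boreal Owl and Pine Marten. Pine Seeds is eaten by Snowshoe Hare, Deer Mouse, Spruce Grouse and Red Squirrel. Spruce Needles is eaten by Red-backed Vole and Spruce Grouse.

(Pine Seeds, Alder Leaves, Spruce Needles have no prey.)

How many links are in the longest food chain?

2 links

One longest chain: Pine Seeds → Spruce Grouse → Boreal Owl.
It has 3 species and 2 links.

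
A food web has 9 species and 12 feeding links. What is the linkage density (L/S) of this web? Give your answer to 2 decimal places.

There are L = 12 links among S = 9 species.
L/S = 12/9 = 1.3333 ≈ 1.33.

L/S = 1.33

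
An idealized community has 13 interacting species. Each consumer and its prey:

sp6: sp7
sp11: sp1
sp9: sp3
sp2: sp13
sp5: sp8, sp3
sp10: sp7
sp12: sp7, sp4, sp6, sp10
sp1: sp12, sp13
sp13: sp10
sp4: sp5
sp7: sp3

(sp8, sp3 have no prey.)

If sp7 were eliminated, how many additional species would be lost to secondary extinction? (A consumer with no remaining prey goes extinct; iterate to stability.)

Remove sp7.
Round 1: sp6 (all prey gone), sp10 (all prey gone) → extinct.
Round 2: sp13 (all prey gone) → extinct.
Round 3: sp2 (all prey gone) → extinct.
No further losses. Total secondary extinctions: 4.

4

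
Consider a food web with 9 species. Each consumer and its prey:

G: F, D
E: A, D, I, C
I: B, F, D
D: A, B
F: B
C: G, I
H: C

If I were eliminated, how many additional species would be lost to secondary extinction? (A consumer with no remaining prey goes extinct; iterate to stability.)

0

Remove I.
Every predator of it retains at least one other prey: C still has G; E still has A, D, C.
No consumer loses all prey, so no secondary extinctions occur.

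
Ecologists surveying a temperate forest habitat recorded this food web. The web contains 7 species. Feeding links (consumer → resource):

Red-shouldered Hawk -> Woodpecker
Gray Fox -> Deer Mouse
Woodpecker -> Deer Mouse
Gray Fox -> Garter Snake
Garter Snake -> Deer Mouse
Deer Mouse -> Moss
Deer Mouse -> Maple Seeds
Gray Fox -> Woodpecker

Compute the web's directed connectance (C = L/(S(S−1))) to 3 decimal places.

The web has S = 7 species and L = 8 feeding links.
C = L / (S(S−1)) = 8 / 42 = 0.1905 ≈ 0.190.

C = 0.190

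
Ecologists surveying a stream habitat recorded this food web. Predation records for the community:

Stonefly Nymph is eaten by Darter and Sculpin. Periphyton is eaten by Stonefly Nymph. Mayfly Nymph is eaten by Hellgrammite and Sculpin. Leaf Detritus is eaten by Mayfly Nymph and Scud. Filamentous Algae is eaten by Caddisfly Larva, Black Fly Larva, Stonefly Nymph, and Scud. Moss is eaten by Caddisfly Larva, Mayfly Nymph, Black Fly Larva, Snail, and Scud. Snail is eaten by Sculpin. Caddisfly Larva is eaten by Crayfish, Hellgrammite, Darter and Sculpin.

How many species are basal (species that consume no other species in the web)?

4

Basal species (no prey listed): Periphyton, Moss, Filamentous Algae, Leaf Detritus.
Count: 4.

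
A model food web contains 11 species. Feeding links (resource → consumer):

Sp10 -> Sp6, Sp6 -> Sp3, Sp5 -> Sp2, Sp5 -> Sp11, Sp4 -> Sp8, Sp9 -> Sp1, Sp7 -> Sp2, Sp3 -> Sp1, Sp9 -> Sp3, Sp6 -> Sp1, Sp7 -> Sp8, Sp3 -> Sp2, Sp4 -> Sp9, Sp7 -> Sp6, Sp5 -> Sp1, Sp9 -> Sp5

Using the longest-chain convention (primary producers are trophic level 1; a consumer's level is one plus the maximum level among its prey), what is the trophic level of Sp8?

Trophic level 2

Sp4 is a producer → level 1.
Sp8 eats Sp4 (level 1); other prey at levels: Sp7 1 → level 2.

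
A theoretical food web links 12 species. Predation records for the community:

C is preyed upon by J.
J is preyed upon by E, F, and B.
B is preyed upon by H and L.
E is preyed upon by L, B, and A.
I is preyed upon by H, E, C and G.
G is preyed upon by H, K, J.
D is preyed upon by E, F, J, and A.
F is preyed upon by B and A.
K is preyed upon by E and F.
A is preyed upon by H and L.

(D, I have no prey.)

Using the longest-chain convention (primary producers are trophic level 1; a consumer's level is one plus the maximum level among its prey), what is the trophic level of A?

I is a producer → level 1.
G eats I → level 2.
K eats G → level 3.
F eats K (level 3); other prey at levels: D 1, J 3 → level 4.
A eats F (level 4); other prey at levels: D 1, E 4 → level 5.

Trophic level 5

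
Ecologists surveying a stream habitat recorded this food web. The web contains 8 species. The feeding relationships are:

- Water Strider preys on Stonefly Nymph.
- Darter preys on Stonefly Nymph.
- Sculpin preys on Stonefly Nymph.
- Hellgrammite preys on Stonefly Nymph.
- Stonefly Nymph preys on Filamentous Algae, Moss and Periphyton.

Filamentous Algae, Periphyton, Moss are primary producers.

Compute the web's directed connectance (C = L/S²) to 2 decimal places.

The web has S = 8 species and L = 7 feeding links.
C = L / S² = 7 / 64 = 0.1094 ≈ 0.11.

C = 0.11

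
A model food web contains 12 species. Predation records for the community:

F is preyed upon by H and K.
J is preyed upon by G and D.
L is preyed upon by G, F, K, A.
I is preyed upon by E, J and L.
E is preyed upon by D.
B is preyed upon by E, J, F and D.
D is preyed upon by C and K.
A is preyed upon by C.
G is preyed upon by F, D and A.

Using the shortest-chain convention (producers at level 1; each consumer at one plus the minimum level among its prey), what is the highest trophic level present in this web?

Producers (level 1): B, I.
Following each consumer down to its lowest-level prey: B → D → K (levels 1 through 3).
All prey of K (D 2, L 2, F 2) are at level 2 or above, so K is at level 1 + 2 = 3.
Every consumer has at least one prey at level 2 or below, so none exceeds level 3.

3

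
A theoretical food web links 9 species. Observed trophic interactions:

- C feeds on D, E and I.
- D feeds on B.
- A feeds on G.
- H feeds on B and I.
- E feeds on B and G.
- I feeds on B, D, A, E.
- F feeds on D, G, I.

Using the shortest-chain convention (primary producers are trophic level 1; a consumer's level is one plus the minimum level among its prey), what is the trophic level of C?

B is a producer → level 1.
E eats B → level 2.
C eats E → level 3.
No prey of C is below level 2, so 3 is the minimum.

Trophic level 3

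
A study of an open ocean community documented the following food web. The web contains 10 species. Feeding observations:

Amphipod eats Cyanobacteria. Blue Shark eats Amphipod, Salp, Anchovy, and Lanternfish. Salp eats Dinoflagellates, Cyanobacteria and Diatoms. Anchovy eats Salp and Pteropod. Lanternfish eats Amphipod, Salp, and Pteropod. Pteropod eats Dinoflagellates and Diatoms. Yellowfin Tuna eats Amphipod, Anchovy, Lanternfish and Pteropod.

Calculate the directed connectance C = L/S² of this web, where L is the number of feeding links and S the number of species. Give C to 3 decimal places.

C = 0.190

The web has S = 10 species and L = 19 feeding links.
C = L / S² = 19 / 100 = 0.1900 ≈ 0.190.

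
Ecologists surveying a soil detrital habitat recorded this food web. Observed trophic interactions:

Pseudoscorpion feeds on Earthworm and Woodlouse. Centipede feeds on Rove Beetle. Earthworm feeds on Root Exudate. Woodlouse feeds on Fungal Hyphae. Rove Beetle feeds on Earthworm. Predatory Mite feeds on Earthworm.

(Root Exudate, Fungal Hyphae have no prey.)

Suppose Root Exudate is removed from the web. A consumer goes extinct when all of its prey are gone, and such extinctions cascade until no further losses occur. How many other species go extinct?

Remove Root Exudate.
Round 1: Earthworm (all prey gone) → extinct.
Round 2: Rove Beetle (all prey gone), Predatory Mite (all prey gone) → extinct.
Round 3: Centipede (all prey gone) → extinct.
No further losses. Total secondary extinctions: 4.

4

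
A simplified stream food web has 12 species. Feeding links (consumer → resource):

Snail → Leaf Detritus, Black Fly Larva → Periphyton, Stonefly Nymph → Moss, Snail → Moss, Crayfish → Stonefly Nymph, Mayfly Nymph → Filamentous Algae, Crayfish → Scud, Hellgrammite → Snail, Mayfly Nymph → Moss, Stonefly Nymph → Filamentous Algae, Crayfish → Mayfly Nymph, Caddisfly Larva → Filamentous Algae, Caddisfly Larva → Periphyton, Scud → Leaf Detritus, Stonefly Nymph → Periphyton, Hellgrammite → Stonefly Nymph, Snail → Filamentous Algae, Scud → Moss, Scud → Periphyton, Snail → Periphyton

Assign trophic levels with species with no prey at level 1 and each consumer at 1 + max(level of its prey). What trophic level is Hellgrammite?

Filamentous Algae has no prey (basal) → level 1.
Stonefly Nymph eats Filamentous Algae (level 1); other prey at levels: Moss 1, Periphyton 1 → level 2.
Hellgrammite eats Stonefly Nymph (level 2); other prey at levels: Snail 2 → level 3.

Trophic level 3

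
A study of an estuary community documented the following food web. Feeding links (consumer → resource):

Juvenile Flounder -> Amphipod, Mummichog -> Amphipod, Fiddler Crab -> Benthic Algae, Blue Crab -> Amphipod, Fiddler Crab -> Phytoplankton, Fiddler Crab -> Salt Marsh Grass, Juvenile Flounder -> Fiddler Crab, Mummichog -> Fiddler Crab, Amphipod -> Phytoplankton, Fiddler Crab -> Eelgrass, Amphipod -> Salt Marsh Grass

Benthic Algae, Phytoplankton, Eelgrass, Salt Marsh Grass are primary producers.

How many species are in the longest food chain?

3 species

One longest chain: Phytoplankton → Amphipod → Blue Crab.
It has 3 species and 2 links.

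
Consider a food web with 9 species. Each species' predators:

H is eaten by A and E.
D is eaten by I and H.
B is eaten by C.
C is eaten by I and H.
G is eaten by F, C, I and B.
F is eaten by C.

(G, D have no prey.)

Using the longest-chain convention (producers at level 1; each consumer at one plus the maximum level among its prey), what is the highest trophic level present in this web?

Producers (level 1): G, D.
G → F → C → H → E gives E level 5.
No species has a prey at level 5, so no species reaches level 6.

5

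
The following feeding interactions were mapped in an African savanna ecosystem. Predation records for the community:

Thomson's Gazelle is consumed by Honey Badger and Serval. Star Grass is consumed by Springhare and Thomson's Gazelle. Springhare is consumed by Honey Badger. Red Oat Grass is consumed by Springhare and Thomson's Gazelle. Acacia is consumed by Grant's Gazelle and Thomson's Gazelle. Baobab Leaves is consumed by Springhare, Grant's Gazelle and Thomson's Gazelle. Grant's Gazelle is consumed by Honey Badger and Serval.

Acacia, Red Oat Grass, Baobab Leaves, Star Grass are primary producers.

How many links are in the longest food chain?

2 links

One longest chain: Acacia → Thomson's Gazelle → Serval.
It has 3 species and 2 links.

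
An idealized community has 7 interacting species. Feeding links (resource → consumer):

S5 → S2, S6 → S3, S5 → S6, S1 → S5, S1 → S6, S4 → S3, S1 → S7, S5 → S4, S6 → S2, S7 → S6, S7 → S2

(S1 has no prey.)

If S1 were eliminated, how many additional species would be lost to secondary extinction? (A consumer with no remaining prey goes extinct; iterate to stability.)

Remove S1.
Round 1: S5 (all prey gone), S7 (all prey gone) → extinct.
Round 2: S6 (all prey gone), S4 (all prey gone) → extinct.
Round 3: S3 (all prey gone), S2 (all prey gone) → extinct.
No further losses. Total secondary extinctions: 6.

6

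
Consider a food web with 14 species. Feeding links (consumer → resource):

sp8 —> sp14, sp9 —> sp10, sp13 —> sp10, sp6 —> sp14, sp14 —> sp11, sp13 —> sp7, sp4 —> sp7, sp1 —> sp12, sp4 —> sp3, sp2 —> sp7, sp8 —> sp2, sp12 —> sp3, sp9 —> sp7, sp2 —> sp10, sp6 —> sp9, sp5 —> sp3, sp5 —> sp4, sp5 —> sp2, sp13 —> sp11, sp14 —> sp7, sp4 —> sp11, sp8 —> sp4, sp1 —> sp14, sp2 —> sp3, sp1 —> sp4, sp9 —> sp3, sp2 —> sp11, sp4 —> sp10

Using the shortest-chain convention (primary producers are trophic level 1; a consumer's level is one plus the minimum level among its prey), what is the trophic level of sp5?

Trophic level 2

sp3 is a producer → level 1.
sp5 eats sp3 → level 2.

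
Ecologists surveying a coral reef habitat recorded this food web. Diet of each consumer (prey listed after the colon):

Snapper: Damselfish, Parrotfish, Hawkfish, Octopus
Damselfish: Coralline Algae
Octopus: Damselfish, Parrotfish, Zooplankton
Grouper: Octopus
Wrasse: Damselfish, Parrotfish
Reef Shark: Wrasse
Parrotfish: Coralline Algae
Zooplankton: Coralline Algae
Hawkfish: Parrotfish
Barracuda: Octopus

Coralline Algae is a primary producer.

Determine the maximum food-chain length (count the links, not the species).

One longest chain: Coralline Algae → Damselfish → Octopus → Barracuda.
It has 4 species and 3 links.

3 links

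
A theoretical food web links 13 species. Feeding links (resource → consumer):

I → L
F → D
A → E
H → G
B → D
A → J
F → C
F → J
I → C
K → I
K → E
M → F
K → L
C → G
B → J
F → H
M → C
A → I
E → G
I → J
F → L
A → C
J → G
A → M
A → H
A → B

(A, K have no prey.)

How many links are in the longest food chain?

4 links

One longest chain: A → M → F → J → G.
It has 5 species and 4 links.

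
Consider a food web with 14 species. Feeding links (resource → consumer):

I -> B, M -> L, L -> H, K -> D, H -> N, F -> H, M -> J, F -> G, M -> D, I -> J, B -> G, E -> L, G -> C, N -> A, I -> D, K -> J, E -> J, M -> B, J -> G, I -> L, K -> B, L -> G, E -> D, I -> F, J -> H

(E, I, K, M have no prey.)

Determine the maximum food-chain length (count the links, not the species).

One longest chain: E → L → H → N → A.
It has 5 species and 4 links.

4 links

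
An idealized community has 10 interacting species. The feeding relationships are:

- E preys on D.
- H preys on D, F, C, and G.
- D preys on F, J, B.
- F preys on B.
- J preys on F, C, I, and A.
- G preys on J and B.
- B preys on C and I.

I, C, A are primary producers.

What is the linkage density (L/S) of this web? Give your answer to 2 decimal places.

There are L = 17 links among S = 10 species.
L/S = 17/10 = 1.7000 ≈ 1.70.

L/S = 1.70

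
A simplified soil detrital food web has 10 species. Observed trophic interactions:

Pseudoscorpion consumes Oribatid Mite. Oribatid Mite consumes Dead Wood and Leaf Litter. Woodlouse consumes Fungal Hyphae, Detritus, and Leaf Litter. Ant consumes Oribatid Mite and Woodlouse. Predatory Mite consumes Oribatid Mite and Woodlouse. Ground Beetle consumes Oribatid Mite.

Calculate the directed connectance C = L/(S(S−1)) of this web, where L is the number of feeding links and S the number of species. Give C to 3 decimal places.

C = 0.122

The web has S = 10 species and L = 11 feeding links.
C = L / (S(S−1)) = 11 / 90 = 0.1222 ≈ 0.122.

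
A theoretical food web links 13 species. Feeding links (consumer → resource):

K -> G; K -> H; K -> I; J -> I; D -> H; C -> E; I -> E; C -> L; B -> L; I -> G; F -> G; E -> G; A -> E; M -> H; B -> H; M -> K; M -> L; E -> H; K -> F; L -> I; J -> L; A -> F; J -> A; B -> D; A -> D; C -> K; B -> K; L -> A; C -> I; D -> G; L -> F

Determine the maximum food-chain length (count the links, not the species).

One longest chain: H → D → A → L → C.
It has 5 species and 4 links.

4 links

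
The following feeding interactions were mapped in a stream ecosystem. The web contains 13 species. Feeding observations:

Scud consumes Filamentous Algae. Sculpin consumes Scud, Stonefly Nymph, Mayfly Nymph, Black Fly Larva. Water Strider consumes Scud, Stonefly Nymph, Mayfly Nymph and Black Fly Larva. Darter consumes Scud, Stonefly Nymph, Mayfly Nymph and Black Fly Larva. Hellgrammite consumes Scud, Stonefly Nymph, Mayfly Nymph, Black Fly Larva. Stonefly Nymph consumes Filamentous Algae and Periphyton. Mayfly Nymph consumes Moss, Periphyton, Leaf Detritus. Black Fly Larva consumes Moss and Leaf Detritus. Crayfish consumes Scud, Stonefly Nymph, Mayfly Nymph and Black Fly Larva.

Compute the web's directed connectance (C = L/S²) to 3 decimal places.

C = 0.166

The web has S = 13 species and L = 28 feeding links.
C = L / S² = 28 / 169 = 0.1657 ≈ 0.166.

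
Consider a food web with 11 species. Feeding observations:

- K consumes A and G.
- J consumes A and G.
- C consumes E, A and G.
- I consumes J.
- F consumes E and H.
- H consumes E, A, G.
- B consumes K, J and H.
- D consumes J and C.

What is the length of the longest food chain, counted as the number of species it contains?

One longest chain: A → H → F.
It has 3 species and 2 links.

3 species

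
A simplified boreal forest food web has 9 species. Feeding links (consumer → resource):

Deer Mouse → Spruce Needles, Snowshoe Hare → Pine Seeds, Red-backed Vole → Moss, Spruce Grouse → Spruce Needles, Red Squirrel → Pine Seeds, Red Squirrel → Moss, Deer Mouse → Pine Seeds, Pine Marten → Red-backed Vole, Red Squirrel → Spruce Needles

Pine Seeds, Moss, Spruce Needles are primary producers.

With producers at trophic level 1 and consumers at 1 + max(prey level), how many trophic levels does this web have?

Producers (level 1): Pine Seeds, Moss, Spruce Needles.
Moss → Red-backed Vole → Pine Marten gives Pine Marten level 3.
No species has a prey at level 3, so no species reaches level 4.

3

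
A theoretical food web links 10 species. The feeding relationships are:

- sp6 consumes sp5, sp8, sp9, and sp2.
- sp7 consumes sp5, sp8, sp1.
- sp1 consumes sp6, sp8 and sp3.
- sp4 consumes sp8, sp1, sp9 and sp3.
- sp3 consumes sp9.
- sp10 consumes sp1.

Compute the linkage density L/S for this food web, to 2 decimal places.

L/S = 1.60

There are L = 16 links among S = 10 species.
L/S = 16/10 = 1.6000 ≈ 1.60.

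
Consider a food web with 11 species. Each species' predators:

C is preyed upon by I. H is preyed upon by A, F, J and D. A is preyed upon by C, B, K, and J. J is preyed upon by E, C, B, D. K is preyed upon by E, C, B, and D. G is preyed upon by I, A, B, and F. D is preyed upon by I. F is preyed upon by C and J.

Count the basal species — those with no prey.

2

Basal species (no prey listed): G, H.
Count: 2.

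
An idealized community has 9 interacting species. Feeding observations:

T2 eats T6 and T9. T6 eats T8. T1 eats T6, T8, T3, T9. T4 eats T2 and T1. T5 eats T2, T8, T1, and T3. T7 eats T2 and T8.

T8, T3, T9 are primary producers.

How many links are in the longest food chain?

3 links

One longest chain: T8 → T6 → T1 → T4.
It has 4 species and 3 links.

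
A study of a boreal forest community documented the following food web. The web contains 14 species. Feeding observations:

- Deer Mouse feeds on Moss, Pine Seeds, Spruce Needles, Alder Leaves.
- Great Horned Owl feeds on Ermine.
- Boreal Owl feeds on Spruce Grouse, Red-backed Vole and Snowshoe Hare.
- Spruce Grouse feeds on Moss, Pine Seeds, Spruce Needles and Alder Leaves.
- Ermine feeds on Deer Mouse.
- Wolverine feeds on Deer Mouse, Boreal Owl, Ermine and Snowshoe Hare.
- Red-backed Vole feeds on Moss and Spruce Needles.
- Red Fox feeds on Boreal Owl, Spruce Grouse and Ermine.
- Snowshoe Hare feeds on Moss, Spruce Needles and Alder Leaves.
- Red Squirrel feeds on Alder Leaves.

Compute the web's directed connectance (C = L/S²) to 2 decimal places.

The web has S = 14 species and L = 26 feeding links.
C = L / S² = 26 / 196 = 0.1327 ≈ 0.13.

C = 0.13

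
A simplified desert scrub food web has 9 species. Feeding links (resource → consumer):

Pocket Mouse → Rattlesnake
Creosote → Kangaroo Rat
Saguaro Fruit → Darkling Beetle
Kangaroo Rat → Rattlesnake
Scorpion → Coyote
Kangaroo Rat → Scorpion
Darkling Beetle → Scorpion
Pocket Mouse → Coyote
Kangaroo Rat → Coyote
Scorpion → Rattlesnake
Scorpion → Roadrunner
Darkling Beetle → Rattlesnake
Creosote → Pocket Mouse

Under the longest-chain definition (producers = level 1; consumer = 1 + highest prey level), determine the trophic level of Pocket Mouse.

Trophic level 2

Creosote is a producer → level 1.
Pocket Mouse eats Creosote → level 2.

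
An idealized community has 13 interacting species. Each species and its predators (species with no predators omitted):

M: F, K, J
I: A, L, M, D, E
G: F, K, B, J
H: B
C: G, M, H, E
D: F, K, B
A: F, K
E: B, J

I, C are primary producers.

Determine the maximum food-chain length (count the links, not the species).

2 links

One longest chain: I → A → F.
It has 3 species and 2 links.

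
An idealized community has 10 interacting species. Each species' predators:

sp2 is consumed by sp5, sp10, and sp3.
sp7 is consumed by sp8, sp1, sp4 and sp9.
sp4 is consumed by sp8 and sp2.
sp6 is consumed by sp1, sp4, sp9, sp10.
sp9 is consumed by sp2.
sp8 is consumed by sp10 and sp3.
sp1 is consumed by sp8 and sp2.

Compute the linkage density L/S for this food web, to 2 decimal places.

L/S = 1.80

There are L = 18 links among S = 10 species.
L/S = 18/10 = 1.8000 ≈ 1.80.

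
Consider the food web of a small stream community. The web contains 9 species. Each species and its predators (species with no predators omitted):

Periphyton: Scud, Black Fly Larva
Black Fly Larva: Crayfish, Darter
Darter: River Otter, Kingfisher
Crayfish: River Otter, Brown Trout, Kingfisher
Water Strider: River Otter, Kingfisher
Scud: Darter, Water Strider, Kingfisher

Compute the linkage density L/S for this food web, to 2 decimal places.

L/S = 1.56

There are L = 14 links among S = 9 species.
L/S = 14/9 = 1.5556 ≈ 1.56.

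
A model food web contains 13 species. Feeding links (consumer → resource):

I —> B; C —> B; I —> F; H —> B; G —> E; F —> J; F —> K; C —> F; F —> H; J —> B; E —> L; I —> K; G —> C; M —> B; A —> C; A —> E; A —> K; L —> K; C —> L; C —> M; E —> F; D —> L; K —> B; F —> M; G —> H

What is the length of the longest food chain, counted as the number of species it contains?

One longest chain: B → K → L → C → A.
It has 5 species and 4 links.

5 species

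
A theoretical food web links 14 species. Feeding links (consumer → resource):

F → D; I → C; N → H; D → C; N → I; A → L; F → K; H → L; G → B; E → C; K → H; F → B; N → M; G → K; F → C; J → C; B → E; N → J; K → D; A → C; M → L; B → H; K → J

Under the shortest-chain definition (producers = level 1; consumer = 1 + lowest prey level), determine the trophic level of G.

C is a producer → level 1.
D eats C → level 2.
K eats D → level 3.
G eats K → level 4.
No prey of G is below level 3, so 4 is the minimum.

Trophic level 4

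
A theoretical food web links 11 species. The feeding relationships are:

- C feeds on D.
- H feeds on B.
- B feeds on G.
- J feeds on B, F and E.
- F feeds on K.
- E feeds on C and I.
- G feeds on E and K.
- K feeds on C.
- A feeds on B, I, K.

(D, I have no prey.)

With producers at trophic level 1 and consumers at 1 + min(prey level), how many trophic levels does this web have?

Producers (level 1): D, I.
Following each consumer down to its lowest-level prey: I → E → G → B → H (levels 1 through 5).
All prey of H (B 4) are at level 4 or above, so H is at level 1 + 4 = 5.
Every consumer has at least one prey at level 4 or below, so none exceeds level 5.

5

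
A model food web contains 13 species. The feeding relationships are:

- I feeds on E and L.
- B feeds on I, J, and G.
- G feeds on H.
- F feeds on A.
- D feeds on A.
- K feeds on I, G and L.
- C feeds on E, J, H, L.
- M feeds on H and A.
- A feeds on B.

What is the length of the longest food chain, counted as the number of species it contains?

One longest chain: H → G → B → A → D.
It has 5 species and 4 links.

5 species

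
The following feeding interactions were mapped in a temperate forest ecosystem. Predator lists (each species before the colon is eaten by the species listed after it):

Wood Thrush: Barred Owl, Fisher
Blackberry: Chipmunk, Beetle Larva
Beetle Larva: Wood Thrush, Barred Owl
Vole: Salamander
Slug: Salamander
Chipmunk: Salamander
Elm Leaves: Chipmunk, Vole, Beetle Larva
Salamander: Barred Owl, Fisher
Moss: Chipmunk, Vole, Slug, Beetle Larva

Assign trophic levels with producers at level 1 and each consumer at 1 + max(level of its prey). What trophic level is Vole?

Elm Leaves is a producer → level 1.
Vole eats Elm Leaves (level 1); other prey at levels: Moss 1 → level 2.

Trophic level 2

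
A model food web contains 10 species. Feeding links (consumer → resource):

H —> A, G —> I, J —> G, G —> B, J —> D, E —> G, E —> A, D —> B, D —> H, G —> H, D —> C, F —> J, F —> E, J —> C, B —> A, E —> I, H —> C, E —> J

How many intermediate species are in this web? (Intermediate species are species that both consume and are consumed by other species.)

6

Intermediate species (has both prey and predators): H, B, G, D, J, E.
Count: 6.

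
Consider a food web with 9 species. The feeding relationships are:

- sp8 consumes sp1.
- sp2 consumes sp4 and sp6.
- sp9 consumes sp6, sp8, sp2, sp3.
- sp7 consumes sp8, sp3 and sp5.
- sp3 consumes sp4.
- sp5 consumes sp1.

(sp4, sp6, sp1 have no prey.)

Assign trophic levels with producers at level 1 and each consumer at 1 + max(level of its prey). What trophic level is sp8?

Trophic level 2

sp1 is a producer → level 1.
sp8 eats sp1 → level 2.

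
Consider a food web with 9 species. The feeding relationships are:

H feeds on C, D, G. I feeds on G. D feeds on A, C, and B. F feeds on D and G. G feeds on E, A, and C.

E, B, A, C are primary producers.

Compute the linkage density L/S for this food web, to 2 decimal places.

L/S = 1.33

There are L = 12 links among S = 9 species.
L/S = 12/9 = 1.3333 ≈ 1.33.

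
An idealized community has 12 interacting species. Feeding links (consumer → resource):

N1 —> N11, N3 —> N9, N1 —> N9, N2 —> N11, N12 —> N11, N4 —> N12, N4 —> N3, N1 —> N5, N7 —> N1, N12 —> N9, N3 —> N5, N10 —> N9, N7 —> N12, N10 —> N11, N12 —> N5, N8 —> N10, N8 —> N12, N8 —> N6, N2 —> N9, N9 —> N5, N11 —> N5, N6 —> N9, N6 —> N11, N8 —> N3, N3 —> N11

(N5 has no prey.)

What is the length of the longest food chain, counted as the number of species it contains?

One longest chain: N5 → N11 → N3 → N8.
It has 4 species and 3 links.

4 species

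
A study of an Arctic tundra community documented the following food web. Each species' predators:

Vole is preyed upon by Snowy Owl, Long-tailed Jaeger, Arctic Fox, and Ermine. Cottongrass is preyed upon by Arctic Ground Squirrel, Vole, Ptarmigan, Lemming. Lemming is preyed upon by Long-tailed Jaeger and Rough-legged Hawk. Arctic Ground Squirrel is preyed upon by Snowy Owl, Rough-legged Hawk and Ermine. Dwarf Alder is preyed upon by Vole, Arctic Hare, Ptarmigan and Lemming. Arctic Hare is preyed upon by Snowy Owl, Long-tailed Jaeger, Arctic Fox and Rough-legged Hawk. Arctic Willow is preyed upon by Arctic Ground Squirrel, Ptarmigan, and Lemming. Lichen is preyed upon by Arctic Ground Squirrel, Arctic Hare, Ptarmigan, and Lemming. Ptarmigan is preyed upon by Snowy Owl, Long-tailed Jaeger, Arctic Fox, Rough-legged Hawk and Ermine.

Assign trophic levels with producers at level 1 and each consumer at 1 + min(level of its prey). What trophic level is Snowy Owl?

Lichen is a producer → level 1.
Arctic Hare eats Lichen → level 2.
Snowy Owl eats Arctic Hare → level 3.
No prey of Snowy Owl is below level 2, so 3 is the minimum.

Trophic level 3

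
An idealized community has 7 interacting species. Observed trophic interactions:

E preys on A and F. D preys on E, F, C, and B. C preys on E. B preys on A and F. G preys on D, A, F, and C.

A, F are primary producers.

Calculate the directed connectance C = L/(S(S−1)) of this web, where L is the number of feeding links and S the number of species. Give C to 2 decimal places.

The web has S = 7 species and L = 13 feeding links.
C = L / (S(S−1)) = 13 / 42 = 0.3095 ≈ 0.31.

C = 0.31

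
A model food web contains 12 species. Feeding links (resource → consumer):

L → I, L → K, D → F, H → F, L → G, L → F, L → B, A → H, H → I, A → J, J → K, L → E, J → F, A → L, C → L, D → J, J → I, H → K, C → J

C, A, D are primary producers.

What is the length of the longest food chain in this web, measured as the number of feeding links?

One longest chain: C → J → I.
It has 3 species and 2 links.

2 links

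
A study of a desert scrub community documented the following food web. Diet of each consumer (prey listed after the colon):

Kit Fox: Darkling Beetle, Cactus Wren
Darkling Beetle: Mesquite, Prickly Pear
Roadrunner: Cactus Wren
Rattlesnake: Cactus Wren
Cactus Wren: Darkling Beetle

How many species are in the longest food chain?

One longest chain: Mesquite → Darkling Beetle → Cactus Wren → Kit Fox.
It has 4 species and 3 links.

4 species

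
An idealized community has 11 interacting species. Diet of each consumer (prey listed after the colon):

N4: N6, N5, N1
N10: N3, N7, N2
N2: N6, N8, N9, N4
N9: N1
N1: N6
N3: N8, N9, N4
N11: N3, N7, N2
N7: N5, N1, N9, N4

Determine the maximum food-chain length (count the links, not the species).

One longest chain: N6 → N1 → N9 → N2 → N11.
It has 5 species and 4 links.

4 links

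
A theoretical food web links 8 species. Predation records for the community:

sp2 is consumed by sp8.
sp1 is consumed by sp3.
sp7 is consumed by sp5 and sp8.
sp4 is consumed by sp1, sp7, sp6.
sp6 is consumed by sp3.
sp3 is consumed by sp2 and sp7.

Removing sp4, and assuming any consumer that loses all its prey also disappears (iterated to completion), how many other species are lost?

7

Remove sp4.
Round 1: sp6 (all prey gone), sp1 (all prey gone) → extinct.
Round 2: sp3 (all prey gone) → extinct.
Round 3: sp2 (all prey gone), sp7 (all prey gone) → extinct.
Round 4: sp5 (all prey gone), sp8 (all prey gone) → extinct.
No further losses. Total secondary extinctions: 7.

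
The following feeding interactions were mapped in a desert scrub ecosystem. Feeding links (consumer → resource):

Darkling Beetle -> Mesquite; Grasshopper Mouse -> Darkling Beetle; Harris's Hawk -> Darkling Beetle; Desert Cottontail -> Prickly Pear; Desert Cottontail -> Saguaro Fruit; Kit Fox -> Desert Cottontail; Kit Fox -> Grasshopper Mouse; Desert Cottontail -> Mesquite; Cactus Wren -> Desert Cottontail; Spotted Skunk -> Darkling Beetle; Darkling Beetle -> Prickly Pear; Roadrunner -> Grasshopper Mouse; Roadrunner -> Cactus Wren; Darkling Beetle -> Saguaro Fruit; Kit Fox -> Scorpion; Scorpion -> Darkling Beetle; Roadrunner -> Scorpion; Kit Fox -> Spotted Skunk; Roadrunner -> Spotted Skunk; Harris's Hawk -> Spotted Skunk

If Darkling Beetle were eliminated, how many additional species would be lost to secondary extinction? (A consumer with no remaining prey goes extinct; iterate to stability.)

4

Remove Darkling Beetle.
Round 1: Spotted Skunk (all prey gone), Grasshopper Mouse (all prey gone), Scorpion (all prey gone) → extinct.
Round 2: Harris's Hawk (all prey gone) → extinct.
No further losses. Total secondary extinctions: 4.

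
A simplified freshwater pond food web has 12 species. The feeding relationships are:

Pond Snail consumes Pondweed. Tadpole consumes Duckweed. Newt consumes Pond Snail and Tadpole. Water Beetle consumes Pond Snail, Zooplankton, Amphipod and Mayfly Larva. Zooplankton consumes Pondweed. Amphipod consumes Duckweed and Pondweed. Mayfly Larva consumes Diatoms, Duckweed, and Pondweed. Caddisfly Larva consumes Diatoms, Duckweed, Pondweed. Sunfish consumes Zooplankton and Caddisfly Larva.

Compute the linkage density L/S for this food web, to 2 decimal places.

There are L = 19 links among S = 12 species.
L/S = 19/12 = 1.5833 ≈ 1.58.

L/S = 1.58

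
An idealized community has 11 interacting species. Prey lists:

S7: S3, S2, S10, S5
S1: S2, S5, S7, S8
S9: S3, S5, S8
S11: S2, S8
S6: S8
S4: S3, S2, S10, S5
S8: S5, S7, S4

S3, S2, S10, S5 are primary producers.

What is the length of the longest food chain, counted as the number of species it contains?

One longest chain: S3 → S7 → S8 → S6.
It has 4 species and 3 links.

4 species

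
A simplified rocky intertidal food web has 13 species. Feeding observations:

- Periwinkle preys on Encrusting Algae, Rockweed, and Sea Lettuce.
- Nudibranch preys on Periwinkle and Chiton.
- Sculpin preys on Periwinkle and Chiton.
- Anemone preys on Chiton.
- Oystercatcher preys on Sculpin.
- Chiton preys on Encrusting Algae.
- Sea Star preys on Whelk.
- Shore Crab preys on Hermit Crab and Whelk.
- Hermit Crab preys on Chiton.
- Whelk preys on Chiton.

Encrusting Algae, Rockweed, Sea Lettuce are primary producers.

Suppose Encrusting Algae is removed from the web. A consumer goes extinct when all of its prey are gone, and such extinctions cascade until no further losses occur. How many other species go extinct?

6

Remove Encrusting Algae.
Round 1: Chiton (all prey gone) → extinct.
Round 2: Whelk (all prey gone), Anemone (all prey gone), Hermit Crab (all prey gone) → extinct.
Round 3: Shore Crab (all prey gone), Sea Star (all prey gone) → extinct.
No further losses. Total secondary extinctions: 6.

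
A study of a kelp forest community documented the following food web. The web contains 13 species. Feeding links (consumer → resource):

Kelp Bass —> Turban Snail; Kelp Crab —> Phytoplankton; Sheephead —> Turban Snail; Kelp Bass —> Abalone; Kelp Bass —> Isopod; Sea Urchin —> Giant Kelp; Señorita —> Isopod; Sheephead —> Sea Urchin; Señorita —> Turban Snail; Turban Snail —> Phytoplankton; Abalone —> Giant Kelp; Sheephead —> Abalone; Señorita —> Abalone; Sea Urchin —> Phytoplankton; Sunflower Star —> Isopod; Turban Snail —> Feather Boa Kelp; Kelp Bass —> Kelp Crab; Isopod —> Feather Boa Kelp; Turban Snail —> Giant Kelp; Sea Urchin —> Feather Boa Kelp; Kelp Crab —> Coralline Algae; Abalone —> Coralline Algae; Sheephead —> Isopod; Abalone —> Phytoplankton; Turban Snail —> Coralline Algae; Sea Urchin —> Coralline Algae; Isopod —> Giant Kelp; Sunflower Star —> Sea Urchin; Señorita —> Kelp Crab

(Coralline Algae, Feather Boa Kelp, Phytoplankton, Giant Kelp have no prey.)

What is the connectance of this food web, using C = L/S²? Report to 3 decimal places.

The web has S = 13 species and L = 29 feeding links.
C = L / S² = 29 / 169 = 0.1716 ≈ 0.172.

C = 0.172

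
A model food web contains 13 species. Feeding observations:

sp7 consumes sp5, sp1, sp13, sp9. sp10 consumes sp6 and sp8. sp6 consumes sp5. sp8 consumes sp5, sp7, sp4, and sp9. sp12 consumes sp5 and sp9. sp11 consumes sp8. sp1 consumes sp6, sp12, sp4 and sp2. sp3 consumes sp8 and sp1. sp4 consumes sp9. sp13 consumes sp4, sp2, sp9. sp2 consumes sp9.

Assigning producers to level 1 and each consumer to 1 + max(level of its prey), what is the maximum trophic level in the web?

Producers (level 1): sp5, sp9.
sp9 → sp4 → sp1 → sp7 → sp8 → sp3 gives sp3 level 6.
No species has a prey at level 6, so no species reaches level 7.

6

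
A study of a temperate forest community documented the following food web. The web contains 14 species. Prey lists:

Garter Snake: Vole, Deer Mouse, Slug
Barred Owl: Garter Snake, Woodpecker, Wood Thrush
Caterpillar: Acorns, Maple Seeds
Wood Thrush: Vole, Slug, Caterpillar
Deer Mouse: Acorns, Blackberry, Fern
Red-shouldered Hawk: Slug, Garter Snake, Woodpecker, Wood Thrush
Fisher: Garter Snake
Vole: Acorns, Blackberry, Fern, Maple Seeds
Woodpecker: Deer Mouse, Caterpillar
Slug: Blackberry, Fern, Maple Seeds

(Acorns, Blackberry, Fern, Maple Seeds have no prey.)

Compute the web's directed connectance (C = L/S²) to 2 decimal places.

C = 0.14

The web has S = 14 species and L = 28 feeding links.
C = L / S² = 28 / 196 = 0.1429 ≈ 0.14.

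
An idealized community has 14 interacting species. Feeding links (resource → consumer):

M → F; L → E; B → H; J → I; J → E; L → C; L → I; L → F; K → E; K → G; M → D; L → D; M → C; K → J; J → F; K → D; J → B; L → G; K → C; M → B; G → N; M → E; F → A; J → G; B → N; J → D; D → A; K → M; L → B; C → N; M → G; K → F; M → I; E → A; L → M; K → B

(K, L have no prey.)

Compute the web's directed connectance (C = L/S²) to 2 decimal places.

The web has S = 14 species and L = 36 feeding links.
C = L / S² = 36 / 196 = 0.1837 ≈ 0.18.

C = 0.18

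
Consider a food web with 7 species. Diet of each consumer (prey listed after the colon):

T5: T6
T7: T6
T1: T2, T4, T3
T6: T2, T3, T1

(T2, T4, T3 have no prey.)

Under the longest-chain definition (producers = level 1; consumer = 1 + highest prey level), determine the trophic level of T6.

T2 is a producer → level 1.
T1 eats T2 (level 1); other prey at levels: T4 1, T3 1 → level 2.
T6 eats T1 (level 2); other prey at levels: T2 1, T3 1 → level 3.

Trophic level 3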